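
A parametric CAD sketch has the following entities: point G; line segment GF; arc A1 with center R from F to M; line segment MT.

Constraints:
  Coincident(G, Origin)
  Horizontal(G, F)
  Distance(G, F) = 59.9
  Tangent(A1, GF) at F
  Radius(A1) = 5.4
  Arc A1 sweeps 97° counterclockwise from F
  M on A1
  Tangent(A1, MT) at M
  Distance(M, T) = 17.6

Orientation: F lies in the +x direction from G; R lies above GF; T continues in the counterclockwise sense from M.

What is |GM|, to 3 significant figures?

65.5

G is at the origin; G and F share the same y with |GF| = 59.9 and F on the +x side, so F = (59.9, 0.00). Since A1 is tangent to GF there, RF ⟂ GF, so R = F + (0, 5.4) = (59.9, 5.40). On A1, F sits at bearing -90° from R; a 97° counterclockwise sweep puts M at bearing 7°, so M = R + 5.4·(cos 7°, sin 7°) = (65.3, 6.06). Then |GM| = |M − G| = 65.5.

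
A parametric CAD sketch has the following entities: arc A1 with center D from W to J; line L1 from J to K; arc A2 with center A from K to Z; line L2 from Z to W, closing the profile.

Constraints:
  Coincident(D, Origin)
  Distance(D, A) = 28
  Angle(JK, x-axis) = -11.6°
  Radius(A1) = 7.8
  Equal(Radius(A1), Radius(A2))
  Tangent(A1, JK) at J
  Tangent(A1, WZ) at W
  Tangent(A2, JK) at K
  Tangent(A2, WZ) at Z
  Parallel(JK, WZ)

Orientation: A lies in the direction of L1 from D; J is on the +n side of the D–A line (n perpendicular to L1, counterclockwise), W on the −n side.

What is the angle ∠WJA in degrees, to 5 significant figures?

74.434°

The slot axis is L1's direction at -11.6°, so u = (cos -11.6°, sin -11.6°) = (0.97958, -0.20108) and n = (−sin -11.6°, cos -11.6°) = (0.20108, 0.97958). D is at the origin and A lies 28.0 along u from D, so A = 28.0·u = (27.428, -5.6302). Tangency of A1 to both parallel lines with radius 7.8 puts J and W at D ± 7.8·n: J = (1.5684, 7.6407), W = (-1.5684, -7.6407). Then cos ∠WJA = JW·JA / (|JW||JA|), giving 74.434°.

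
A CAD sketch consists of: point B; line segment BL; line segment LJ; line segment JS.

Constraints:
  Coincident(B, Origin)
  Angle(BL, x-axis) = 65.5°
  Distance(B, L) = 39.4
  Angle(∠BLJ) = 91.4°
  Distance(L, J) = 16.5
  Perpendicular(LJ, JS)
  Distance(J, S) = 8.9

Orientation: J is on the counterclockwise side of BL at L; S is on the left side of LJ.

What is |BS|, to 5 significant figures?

35.135

B is at the origin; BL runs at 65.5° with length 39.4, so L = 39.4·(cos 65.5°, sin 65.5°) = (16.339, 35.852). ∠BLJ = 91.4°, so LJ runs at 65.5° + (180° − 91.4°) = 154.10° from the x-axis; with |LJ| = 16.5, J = L + 16.5·(cos 154.10°, sin 154.10°) = (1.4962, 43.060). The perpendicularity gives JS at right angles to LJ; with |JS| = 8.9 on the left of LJ, S = J + 8.9·(-0.43680, -0.89956) = (-2.3913, 35.054). Then |BS| = |S − B| = 35.135.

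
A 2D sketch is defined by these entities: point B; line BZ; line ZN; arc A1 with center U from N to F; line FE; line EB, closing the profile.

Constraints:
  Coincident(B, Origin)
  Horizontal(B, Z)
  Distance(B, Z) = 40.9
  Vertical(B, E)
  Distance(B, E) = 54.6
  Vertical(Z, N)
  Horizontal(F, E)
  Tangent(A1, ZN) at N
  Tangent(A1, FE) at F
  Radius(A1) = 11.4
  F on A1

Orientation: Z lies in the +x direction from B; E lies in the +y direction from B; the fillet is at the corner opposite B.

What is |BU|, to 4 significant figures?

52.31

B is at the origin; BZ is horizontal with |BZ| = 40.9 and Z on the +x side, so Z = (40.90, 0.000). B and E share the same x with |BE| = 54.6 and E on the +y side, so E = (0.000, 54.60). The virtual corner opposite B is at (40.90, 54.60). Tangency of A1 to ZN means the radius UN is perpendicular to ZN and A1 meets FE tangentially, so UF is at right angles to FE, with radius 11.4, so the center U sits 11.4 in from both sides at U = (29.50, 43.20). Then |BU| = |U − B| = 52.31.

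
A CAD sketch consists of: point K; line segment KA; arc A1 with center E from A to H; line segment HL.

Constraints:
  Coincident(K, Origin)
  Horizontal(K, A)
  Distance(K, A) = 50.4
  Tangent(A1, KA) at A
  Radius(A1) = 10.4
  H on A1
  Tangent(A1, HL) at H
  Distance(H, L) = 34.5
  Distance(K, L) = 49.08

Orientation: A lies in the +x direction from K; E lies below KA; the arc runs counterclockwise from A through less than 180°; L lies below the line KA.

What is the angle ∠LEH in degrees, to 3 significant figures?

73.2°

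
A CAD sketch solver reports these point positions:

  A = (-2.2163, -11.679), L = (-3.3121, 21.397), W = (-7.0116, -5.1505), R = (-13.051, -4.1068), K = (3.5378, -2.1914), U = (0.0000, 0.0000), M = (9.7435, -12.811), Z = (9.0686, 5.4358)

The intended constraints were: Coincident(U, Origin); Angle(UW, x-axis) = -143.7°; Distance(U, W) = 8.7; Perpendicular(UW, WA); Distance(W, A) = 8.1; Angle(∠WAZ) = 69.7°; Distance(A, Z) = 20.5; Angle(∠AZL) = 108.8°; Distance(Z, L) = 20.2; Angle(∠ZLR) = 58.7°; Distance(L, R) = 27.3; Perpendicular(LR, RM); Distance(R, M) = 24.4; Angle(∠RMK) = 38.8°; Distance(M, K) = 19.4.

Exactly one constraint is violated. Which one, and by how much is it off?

Distance(M, K) = 19.4 — off by 7.10.

U = (0.00, 0.00) ✓; UW at -143.7° ✓; |UW| = 8.700 ✓; ∠(UW, WA) = 90.00° ✓; |WA| = 8.100 ✓; ∠WAZ = 69.70° ✓; |AZ| = 20.50 ✓; ∠AZL = 108.8° ✓; |ZL| = 20.20 ✓; ∠ZLR = 58.70° ✓; |LR| = 27.30 ✓; ∠(LR, RM) = 90.00° ✓; |RM| = 24.40 ✓; ∠RMK = 38.80° ✓; |MK| = 12.30 ✗.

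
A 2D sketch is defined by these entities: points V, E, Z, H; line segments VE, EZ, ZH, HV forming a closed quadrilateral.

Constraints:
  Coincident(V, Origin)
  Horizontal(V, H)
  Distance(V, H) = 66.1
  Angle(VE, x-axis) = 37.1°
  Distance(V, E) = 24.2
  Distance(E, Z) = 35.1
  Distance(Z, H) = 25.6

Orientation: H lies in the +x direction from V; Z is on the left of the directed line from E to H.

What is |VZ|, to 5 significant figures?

58.006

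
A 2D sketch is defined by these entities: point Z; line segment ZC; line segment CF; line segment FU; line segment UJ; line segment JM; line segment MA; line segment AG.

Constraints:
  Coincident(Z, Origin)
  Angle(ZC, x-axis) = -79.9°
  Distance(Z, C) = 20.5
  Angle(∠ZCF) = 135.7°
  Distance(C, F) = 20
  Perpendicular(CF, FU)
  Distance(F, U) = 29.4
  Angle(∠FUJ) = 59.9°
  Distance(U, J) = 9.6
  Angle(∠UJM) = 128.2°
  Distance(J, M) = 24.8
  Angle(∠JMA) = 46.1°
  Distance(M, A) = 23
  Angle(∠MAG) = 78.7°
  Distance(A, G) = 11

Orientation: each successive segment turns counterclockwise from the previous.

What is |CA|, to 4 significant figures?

30.05

∠UJM = 128.2° gives JM at -133.7° from the x-axis; with |JM| = 24.8, M = (10.28, -24.93). ∠JMA = 46.1° gives MA at 0.2000° from the x-axis; with |MA| = 23.0, A = (33.28, -24.85). Then |CA| = |A − C| = 30.05.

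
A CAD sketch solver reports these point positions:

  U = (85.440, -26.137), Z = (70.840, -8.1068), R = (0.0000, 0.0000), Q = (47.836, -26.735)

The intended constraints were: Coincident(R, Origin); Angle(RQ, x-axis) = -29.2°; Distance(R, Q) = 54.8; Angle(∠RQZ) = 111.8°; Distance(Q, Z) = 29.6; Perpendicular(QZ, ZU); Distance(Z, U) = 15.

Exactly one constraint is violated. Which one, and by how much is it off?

Distance(Z, U) = 15 — off by 8.20.

R = (0.00, 0.00) ✓; RQ at -29.20° ✓; |RQ| = 54.80 ✓; ∠RQZ = 111.8° ✓; |QZ| = 29.60 ✓; ∠(QZ, ZU) = 90.00° ✓; |ZU| = 23.20 ✗.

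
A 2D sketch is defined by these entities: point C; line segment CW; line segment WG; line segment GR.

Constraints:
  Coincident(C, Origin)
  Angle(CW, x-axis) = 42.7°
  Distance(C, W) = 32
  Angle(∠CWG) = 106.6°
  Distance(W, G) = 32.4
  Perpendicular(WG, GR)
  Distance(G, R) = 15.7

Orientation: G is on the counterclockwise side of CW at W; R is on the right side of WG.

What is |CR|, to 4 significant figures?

62.25

∠CWG = 106.6°, so WG runs at 42.7° + (180° − 106.6°) = 116.1° from the x-axis; with |WG| = 32.4, G = W + 32.4·(cos 116.1°, sin 116.1°) = (9.263, 50.80). WG is perpendicular to GR; with |GR| = 15.7 on the right of WG, R = G + 15.7·(0.8980, 0.4399) = (23.36, 57.70). Then |CR| = |R − C| = 62.25.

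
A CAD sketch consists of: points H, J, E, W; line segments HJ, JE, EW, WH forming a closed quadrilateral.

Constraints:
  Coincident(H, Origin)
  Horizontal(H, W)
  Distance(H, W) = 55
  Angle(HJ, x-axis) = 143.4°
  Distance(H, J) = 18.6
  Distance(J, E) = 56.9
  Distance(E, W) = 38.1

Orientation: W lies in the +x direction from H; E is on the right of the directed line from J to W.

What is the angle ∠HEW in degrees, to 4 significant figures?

91.94°

Checks: |JE| = 56.90 ✓; |EW| = 38.10 ✓.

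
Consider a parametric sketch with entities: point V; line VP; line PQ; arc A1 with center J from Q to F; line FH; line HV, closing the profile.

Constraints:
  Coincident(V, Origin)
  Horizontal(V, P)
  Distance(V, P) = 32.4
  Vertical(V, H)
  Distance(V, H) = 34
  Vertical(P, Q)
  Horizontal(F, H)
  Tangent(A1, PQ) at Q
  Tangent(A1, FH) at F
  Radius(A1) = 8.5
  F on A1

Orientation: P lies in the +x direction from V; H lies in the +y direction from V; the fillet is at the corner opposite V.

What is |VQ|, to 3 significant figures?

41.2

The virtual corner opposite V is at (32.4, 34.0). The tangent condition forces JQ to be normal to PQ and since A1 is tangent to FH there, JF ⟂ FH, with radius 8.5, so the center J sits 8.5 in from both sides at J = (23.9, 25.5). That places the tangent points at Q = (32.4, 25.5) on PQ and F = (23.9, 34.0) on FH. Then |VQ| = |Q − V| = 41.2.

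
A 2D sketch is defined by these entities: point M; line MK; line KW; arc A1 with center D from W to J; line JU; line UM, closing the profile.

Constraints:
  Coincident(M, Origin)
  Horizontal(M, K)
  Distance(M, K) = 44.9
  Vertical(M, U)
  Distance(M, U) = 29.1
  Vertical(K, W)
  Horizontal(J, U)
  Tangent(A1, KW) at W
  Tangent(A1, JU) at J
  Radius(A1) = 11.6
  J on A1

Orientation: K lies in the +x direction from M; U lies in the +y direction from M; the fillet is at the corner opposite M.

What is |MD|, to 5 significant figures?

37.618

M is at the origin; MK is horizontal with |MK| = 44.9 and K on the +x side, so K = (44.900, 0.0000). M and U share the same x with |MU| = 29.1 and U on the +y side, so U = (0.0000, 29.100). The virtual corner opposite M is at (44.900, 29.100). The tangent condition forces DW to be normal to KW and A1 meets JU tangentially, so DJ is at right angles to JU, with radius 11.6, so the center D sits 11.6 in from both sides at D = (33.300, 17.500). Then |MD| = |D − M| = 37.618.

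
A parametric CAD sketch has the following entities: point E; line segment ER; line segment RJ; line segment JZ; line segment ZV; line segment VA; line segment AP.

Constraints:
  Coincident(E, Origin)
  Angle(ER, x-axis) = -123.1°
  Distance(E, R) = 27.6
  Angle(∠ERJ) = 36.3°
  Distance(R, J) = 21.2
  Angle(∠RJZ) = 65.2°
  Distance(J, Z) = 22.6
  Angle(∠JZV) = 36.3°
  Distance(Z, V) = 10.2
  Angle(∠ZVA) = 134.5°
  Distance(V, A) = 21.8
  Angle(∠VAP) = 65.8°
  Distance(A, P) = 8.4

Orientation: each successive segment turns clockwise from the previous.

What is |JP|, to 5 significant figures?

5.1204

∠ZVA = 134.5° gives VA at 149.20° from the x-axis; with |VA| = 21.8, A = (-23.834, -1.6995). ∠VAP = 65.8° gives AP at 35.000° from the x-axis; with |AP| = 8.4, P = (-16.953, 3.1185). Then |JP| = |P − J| = 5.1204.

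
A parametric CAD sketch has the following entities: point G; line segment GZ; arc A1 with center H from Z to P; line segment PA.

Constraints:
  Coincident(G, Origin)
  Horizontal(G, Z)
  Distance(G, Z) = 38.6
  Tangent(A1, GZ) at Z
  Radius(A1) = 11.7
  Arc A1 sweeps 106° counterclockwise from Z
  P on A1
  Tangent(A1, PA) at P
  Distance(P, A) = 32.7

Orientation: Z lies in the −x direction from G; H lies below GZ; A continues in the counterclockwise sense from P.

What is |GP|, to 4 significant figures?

52.03

G is at the origin; GZ is horizontal with |GZ| = 38.6 and Z on the −x side, so Z = (-38.60, 0.000). The tangent condition forces HZ to be normal to GZ, so H = Z + (0, -11.7) = (-38.60, -11.70). On A1, Z sits at bearing 90° from H; a 106° counterclockwise sweep puts P at bearing 196°, so P = H + 11.7·(cos 196°, sin 196°) = (-49.85, -14.92). Then |GP| = |P − G| = 52.03.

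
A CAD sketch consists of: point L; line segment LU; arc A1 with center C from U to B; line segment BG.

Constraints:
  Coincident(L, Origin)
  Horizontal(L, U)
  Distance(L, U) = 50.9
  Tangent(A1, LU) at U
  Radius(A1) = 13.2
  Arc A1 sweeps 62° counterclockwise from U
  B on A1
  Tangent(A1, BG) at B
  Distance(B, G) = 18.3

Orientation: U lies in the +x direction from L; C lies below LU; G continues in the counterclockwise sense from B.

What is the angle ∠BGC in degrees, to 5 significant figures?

35.803°

On A1, U sits at bearing 90° from C; a 62° counterclockwise sweep puts B at bearing 152°, so B = C + 13.2·(cos 152°, sin 152°) = (39.245, -7.0030). Since A1 is tangent to BG there, CB ⟂ BG, so BG runs along (−sin 152°, cos 152°); with |BG| = 18.3, G = (30.654, -23.161). Then cos ∠BGC = GB·GC / (|GB||GC|), giving 35.803°.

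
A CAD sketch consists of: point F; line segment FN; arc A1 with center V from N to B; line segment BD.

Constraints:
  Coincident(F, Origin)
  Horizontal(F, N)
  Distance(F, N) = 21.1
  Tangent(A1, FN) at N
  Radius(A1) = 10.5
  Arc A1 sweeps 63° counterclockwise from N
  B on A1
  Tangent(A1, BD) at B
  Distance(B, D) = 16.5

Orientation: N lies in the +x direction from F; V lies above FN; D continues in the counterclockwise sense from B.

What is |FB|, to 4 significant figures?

30.99

Since A1 is tangent to FN there, VN ⟂ FN, so V = N + (0, 10.5) = (21.10, 10.50). On A1, N sits at bearing -90° from V; a 63° counterclockwise sweep puts B at bearing -27°, so B = V + 10.5·(cos -27°, sin -27°) = (30.46, 5.733). Then |FB| = |B − F| = 30.99.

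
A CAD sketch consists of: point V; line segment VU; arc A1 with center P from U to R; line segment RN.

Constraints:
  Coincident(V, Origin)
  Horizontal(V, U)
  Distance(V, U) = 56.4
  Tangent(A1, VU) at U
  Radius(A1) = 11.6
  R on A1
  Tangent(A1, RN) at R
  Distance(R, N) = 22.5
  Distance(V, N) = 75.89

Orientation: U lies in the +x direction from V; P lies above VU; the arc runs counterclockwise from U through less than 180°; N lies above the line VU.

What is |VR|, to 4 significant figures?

69.01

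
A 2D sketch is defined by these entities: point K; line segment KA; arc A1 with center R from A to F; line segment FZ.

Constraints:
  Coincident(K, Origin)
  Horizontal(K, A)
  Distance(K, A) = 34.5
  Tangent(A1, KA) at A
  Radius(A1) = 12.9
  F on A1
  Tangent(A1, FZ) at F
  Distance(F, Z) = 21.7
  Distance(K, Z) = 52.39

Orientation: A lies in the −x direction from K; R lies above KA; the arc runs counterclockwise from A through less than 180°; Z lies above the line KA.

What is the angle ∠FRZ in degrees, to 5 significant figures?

59.270°

Checks: |RF| = 12.90 ✓; ∠(RF, FZ) = 90.00° ✓; |FZ| = 21.70 ✓; |KZ| = 52.39 ✓.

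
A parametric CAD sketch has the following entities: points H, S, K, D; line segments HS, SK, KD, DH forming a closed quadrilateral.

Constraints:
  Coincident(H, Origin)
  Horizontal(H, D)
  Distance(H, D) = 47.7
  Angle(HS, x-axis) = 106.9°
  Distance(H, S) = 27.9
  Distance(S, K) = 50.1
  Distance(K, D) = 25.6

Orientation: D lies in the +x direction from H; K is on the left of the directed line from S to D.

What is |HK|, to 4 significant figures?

48.82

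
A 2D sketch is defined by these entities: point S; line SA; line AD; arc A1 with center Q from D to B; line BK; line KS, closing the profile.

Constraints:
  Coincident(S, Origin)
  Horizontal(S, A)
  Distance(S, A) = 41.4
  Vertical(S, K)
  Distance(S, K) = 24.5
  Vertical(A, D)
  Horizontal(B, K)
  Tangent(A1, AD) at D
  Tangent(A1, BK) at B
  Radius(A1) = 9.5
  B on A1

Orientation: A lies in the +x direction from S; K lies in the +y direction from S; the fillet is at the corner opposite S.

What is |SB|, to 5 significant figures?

40.223

The virtual corner opposite S is at (41.400, 24.500). Since A1 is tangent to AD there, QD ⟂ AD and tangency of A1 to BK means the radius QB is perpendicular to BK, with radius 9.5, so the center Q sits 9.5 in from both sides at Q = (31.900, 15.000). That places the tangent points at D = (41.400, 15.000) on AD and B = (31.900, 24.500) on BK. Then |SB| = |B − S| = 40.223.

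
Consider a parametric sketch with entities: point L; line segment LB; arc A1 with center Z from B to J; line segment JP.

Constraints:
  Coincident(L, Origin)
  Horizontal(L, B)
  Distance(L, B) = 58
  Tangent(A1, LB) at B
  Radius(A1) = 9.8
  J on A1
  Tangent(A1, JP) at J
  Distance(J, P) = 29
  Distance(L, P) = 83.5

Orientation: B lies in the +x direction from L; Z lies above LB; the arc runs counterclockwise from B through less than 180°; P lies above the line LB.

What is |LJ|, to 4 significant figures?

67.70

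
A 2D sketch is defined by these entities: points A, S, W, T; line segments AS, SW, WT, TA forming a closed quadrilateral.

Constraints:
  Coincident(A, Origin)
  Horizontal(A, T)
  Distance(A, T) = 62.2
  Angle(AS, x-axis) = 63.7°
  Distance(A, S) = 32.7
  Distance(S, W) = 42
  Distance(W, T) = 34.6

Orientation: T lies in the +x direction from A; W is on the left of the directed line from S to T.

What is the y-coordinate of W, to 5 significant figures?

34.079

Checks: |SW| = 42.00 ✓; |WT| = 34.60 ✓.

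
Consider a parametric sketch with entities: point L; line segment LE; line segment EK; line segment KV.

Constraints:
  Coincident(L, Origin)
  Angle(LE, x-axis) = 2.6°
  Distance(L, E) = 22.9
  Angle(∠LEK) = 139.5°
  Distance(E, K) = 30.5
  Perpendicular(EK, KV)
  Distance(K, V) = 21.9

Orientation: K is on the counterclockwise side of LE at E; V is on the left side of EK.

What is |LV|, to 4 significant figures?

48.43

L is at the origin; LE runs at 2.6° with length 22.9, so E = 22.9·(cos 2.6°, sin 2.6°) = (22.88, 1.039). ∠LEK = 139.5°, so EK runs at 2.6° + (180° − 139.5°) = 43.10° from the x-axis; with |EK| = 30.5, K = E + 30.5·(cos 43.10°, sin 43.10°) = (45.15, 21.88). EK is perpendicular to KV; with |KV| = 21.9 on the left of EK, V = K + 21.9·(-0.6833, 0.7302) = (30.18, 37.87). Then |LV| = |V − L| = 48.43.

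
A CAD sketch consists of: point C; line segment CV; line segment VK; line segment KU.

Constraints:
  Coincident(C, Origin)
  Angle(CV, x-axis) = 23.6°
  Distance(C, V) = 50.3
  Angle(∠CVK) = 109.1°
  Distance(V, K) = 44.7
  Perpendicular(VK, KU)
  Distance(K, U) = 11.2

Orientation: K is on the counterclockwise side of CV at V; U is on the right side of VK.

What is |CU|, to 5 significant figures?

84.792

C is at the origin; CV runs at 23.6° with length 50.3, so V = 50.3·(cos 23.6°, sin 23.6°) = (46.093, 20.138). ∠CVK = 109.1°, so VK runs at 23.6° + (180° − 109.1°) = 94.500° from the x-axis; with |VK| = 44.7, K = V + 44.7·(cos 94.500°, sin 94.500°) = (42.586, 64.700). The perpendicularity gives KU at right angles to VK; with |KU| = 11.2 on the right of VK, U = K + 11.2·(0.99692, 0.078459) = (53.751, 65.579). Then |CU| = |U − C| = 84.792.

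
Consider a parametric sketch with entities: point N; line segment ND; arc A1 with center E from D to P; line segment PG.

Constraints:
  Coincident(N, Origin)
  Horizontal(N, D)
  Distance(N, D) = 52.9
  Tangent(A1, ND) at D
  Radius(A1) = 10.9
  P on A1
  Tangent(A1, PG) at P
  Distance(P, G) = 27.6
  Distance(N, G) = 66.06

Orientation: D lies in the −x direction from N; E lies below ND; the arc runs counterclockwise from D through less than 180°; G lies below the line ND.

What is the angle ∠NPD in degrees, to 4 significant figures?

42.96°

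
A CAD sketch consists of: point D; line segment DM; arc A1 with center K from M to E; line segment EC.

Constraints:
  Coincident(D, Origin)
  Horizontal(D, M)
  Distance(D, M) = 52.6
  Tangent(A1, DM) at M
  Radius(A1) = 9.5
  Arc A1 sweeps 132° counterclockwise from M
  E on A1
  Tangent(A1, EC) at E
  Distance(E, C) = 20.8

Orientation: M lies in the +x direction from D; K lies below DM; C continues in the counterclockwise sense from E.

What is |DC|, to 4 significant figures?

67.20

D is at the origin; DM is horizontal with |DM| = 52.6 and M on the +x side, so M = (52.60, 0.000). A1 meets DM tangentially, so KM is at right angles to DM, so K = M + (0, -9.5) = (52.60, -9.500). On A1, M sits at bearing 90° from K; a 132° counterclockwise sweep puts E at bearing 222°, so E = K + 9.5·(cos 222°, sin 222°) = (45.54, -15.86). A1 meets EC tangentially, so KE is at right angles to EC, so EC runs along (−sin 222°, cos 222°); with |EC| = 20.8, C = (59.46, -31.31). Then |DC| = |C − D| = 67.20.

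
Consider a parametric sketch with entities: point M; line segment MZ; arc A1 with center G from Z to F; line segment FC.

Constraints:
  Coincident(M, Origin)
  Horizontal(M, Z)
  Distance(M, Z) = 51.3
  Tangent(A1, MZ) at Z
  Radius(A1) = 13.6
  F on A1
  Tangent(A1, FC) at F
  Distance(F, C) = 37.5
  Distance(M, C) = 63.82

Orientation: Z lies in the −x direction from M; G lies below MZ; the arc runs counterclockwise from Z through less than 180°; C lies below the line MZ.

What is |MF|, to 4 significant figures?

65.69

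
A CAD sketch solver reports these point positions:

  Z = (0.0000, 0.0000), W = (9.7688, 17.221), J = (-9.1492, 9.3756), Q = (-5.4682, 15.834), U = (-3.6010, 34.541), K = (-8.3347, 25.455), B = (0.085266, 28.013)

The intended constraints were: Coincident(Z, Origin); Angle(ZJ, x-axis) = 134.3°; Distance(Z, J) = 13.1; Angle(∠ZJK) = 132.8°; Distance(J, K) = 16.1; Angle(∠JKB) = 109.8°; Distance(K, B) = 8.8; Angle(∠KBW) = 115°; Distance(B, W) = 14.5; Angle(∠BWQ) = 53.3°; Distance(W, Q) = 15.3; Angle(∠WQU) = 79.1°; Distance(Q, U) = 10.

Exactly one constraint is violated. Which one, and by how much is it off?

Distance(Q, U) = 10 — off by 8.80.

Z = (0.00, 0.00) ✓; ZJ at 134.3° ✓; |ZJ| = 13.10 ✓; ∠ZJK = 132.8° ✓; |JK| = 16.10 ✓; ∠JKB = 109.8° ✓; |KB| = 8.800 ✓; ∠KBW = 115.0° ✓; |BW| = 14.50 ✓; ∠BWQ = 53.30° ✓; |WQ| = 15.30 ✓; ∠WQU = 79.10° ✓; |QU| = 18.80 ✗.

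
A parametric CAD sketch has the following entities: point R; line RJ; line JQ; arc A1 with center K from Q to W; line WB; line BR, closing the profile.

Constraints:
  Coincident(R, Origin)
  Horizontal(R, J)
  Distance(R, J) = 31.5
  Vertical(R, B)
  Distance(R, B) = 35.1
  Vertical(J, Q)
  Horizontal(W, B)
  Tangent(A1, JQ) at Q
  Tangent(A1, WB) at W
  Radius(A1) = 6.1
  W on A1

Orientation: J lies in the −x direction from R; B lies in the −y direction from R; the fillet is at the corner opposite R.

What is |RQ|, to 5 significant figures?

42.816

R is at the origin; R and J share the same y with |RJ| = 31.5 and J on the −x side, so J = (-31.500, 0.0000). R and B share the same x with |RB| = 35.1 and B on the −y side, so B = (0.0000, -35.100). The virtual corner opposite R is at (-31.500, -35.100). The tangent condition forces KQ to be normal to JQ and tangency of A1 to WB means the radius KW is perpendicular to WB, with radius 6.1, so the center K sits 6.1 in from both sides at K = (-25.400, -29.000). That places the tangent points at Q = (-31.500, -29.000) on JQ and W = (-25.400, -35.100) on WB. Then |RQ| = |Q − R| = 42.816.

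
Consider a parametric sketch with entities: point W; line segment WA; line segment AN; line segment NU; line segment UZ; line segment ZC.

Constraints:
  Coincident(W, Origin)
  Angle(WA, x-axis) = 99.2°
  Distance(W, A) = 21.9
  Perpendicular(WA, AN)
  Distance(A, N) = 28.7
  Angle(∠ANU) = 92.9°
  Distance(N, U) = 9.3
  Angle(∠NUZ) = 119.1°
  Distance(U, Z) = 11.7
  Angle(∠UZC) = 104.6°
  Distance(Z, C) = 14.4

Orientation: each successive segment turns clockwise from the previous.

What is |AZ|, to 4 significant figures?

24.71

W is at the origin; WA runs at 99.2° with length 21.9, so A = (-3.501, 21.62). The perpendicularity gives AN at right angles to WA, so AN runs at 9.200°; with |AN| = 28.7, N = (24.83, 26.21). ∠ANU = 92.9° gives NU at -77.90° from the x-axis; with |NU| = 9.3, U = (26.78, 17.11). ∠NUZ = 119.1° gives UZ at -138.8° from the x-axis; with |UZ| = 11.7, Z = (17.98, 9.407). Then |AZ| = |Z − A| = 24.71.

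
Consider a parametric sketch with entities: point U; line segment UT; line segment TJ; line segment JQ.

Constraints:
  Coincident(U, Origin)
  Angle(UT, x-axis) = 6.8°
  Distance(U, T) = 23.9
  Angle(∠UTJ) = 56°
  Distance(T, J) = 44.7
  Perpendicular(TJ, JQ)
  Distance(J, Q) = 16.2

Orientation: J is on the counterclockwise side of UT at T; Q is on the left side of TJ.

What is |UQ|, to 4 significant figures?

31.54

∠UTJ = 56.0°, so TJ runs at 6.8° + (180° − 56.0°) = 130.8° from the x-axis; with |TJ| = 44.7, J = T + 44.7·(cos 130.8°, sin 130.8°) = (-5.476, 36.67). TJ is perpendicular to JQ; with |JQ| = 16.2 on the left of TJ, Q = J + 16.2·(-0.7570, -0.6534) = (-17.74, 26.08). Then |UQ| = |Q − U| = 31.54.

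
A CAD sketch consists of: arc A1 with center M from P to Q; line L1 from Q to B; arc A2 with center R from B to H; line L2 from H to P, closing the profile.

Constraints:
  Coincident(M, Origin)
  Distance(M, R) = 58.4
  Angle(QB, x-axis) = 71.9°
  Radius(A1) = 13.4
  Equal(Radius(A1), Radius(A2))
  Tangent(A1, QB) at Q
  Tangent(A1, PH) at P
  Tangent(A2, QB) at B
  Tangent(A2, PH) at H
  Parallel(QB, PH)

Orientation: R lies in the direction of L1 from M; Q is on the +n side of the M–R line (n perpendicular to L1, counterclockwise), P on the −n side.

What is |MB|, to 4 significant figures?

59.92

Tangency of A1 to both parallel lines with radius 13.4 puts Q and P at M ± 13.4·n: Q = (-12.74, 4.163), P = (12.74, -4.163). Equal radii place B and H the same way about R: B = R + 13.4·n = (5.407, 59.67), H = R − 13.4·n = (30.88, 51.35). Then |MB| = |B − M| = 59.92.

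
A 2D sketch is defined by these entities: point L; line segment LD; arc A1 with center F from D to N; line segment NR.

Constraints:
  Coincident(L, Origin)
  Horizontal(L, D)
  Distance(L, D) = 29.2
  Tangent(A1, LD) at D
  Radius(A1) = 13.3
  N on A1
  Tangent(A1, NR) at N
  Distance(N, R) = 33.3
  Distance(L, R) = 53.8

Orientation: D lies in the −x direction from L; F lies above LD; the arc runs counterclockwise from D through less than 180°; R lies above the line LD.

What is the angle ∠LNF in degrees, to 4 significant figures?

123.4°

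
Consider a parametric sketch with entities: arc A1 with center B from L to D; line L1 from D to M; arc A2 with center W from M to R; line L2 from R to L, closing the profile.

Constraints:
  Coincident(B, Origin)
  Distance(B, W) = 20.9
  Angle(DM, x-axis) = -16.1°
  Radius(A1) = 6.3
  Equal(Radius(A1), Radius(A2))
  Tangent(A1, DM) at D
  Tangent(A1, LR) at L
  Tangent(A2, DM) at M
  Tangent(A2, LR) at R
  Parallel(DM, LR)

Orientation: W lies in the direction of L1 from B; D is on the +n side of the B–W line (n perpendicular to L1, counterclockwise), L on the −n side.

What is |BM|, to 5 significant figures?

21.829

Tangency of A1 to both parallel lines with radius 6.3 puts D and L at B ± 6.3·n: D = (1.7471, 6.0529), L = (-1.7471, -6.0529). Equal radii place M and R the same way about W: M = W + 6.3·n = (21.827, 0.25703), R = W − 6.3·n = (18.333, -11.849). Then |BM| = |M − B| = 21.829.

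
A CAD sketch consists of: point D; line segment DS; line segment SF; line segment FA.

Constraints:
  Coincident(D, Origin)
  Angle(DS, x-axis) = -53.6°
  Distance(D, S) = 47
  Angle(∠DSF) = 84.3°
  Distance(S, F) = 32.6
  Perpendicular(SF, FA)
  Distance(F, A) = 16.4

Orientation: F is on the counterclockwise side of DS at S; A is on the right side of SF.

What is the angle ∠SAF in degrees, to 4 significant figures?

63.29°

∠DSF = 84.3°, so SF runs at -53.6° + (180° − 84.3°) = 42.10° from the x-axis; with |SF| = 32.6, F = S + 32.6·(cos 42.10°, sin 42.10°) = (52.08, -15.97). The perpendicularity gives FA at right angles to SF; with |FA| = 16.4 on the right of SF, A = F + 16.4·(0.6704, -0.7420) = (63.07, -28.14). Then cos ∠SAF = AS·AF / (|AS||AF|), giving 63.29°.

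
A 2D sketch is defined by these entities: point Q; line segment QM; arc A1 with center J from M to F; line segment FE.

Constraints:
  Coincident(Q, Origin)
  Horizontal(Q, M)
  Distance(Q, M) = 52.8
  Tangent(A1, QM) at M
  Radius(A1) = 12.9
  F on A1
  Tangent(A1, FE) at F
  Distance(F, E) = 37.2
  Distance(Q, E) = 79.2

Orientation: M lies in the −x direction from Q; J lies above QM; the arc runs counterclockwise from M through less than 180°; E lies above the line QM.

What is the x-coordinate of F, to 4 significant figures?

-41.61

Q is at the origin; QM is horizontal with |QM| = 52.8 and M on the −x side, so M = (-52.80, 0.000). A1 meets QM tangentially, so JM is at right angles to QM, so J = M + (0, 12.9) = (-52.80, 12.90). Since JF ⟂ FE (tangency), |JE| = √(12.9² + 37.2²) = 39.37 regardless of where F sits on A1. So E lies on both circle(Q, 79.2) and circle(J, 39.37); the above-QM intersection is E = (-60.09, 51.59). F is the foot of the tangent from E: F = (-41.61, 19.31).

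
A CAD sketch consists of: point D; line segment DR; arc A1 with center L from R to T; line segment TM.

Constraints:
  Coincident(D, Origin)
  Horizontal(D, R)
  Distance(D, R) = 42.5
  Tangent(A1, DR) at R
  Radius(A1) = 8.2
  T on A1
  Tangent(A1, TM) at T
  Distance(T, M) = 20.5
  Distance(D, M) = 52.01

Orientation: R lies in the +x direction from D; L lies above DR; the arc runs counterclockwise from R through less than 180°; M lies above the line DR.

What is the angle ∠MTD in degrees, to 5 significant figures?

80.383°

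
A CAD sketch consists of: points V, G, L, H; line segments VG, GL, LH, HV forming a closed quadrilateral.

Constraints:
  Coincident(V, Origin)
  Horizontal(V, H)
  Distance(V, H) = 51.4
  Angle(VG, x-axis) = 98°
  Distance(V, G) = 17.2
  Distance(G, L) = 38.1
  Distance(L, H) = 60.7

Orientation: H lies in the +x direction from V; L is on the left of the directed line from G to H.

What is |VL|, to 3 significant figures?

52.7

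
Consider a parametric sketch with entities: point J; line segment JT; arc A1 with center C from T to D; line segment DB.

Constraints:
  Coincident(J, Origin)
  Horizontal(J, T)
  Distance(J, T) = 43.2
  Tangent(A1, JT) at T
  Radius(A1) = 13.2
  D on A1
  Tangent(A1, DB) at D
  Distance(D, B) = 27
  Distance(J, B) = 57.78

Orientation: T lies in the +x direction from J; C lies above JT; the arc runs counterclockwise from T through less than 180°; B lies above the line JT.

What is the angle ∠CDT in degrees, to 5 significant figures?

27.658°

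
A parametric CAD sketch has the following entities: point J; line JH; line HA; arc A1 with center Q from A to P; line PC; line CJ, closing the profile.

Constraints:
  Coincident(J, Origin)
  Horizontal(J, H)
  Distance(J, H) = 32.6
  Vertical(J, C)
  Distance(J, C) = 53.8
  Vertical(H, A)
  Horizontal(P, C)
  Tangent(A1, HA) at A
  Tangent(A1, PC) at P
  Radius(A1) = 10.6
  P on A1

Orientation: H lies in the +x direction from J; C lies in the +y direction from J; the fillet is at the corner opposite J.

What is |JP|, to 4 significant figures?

58.12

The virtual corner opposite J is at (32.60, 53.80). Since A1 is tangent to HA there, QA ⟂ HA and tangency of A1 to PC means the radius QP is perpendicular to PC, with radius 10.6, so the center Q sits 10.6 in from both sides at Q = (22.00, 43.20). That places the tangent points at A = (32.60, 43.20) on HA and P = (22.00, 53.80) on PC. Then |JP| = |P − J| = 58.12.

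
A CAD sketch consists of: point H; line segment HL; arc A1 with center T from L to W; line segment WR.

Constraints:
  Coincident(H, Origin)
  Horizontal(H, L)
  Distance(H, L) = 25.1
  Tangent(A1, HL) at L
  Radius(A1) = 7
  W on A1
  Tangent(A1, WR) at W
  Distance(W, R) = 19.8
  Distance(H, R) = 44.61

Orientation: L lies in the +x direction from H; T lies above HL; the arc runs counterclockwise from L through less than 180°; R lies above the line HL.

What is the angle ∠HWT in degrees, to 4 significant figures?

26.33°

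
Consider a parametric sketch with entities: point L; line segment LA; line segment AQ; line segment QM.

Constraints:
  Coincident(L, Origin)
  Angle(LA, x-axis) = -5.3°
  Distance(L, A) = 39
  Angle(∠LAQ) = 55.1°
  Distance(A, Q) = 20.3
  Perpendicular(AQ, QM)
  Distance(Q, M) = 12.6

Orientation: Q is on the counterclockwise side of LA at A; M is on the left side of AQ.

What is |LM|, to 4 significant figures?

19.49

∠LAQ = 55.1°, so AQ runs at -5.3° + (180° − 55.1°) = 119.6° from the x-axis; with |AQ| = 20.3, Q = A + 20.3·(cos 119.6°, sin 119.6°) = (28.81, 14.05). AQ ⟂ QM; with |QM| = 12.6 on the left of AQ, M = Q + 12.6·(-0.8695, -0.4939) = (17.85, 7.825). Then |LM| = |M − L| = 19.49.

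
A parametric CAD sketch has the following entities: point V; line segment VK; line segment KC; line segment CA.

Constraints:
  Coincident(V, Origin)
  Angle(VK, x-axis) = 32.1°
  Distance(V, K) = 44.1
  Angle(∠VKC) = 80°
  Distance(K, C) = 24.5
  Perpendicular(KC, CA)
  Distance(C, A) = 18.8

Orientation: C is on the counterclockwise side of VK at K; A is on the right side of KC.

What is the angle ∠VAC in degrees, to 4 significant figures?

15.14°

V is at the origin; VK runs at 32.1° with length 44.1, so K = 44.1·(cos 32.1°, sin 32.1°) = (37.36, 23.43). ∠VKC = 80.0°, so KC runs at 32.1° + (180° − 80.0°) = 132.1° from the x-axis; with |KC| = 24.5, C = K + 24.5·(cos 132.1°, sin 132.1°) = (20.93, 41.61). KC is perpendicular to CA; with |CA| = 18.8 on the right of KC, A = C + 18.8·(0.7420, 0.6704) = (34.88, 54.22). Then cos ∠VAC = AV·AC / (|AV||AC|), giving 15.14°.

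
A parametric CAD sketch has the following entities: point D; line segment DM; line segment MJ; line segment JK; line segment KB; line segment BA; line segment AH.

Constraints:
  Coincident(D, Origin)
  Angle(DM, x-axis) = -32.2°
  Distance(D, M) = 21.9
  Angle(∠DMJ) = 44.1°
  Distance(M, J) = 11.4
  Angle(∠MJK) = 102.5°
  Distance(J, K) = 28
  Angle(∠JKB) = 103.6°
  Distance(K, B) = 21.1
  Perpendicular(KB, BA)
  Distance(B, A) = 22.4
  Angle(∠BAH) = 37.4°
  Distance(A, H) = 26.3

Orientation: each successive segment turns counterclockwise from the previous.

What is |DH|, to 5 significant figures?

13.469

D is at the origin; DM runs at -32.2° with length 21.9, so M = (18.532, -11.670). ∠DMJ = 44.1° gives MJ at 103.70° from the x-axis; with |MJ| = 11.4, J = (15.832, -0.59433). ∠MJK = 102.5° gives JK at -178.80° from the x-axis; with |JK| = 28.0, K = (-12.162, -1.1807). ∠JKB = 103.6° gives KB at -102.40° from the x-axis; with |KB| = 21.1, B = (-16.693, -21.789). KB ⟂ BA, so BA runs at -12.400°; with |BA| = 22.4, A = (5.1844, -26.599). ∠BAH = 37.4° gives AH at 130.20° from the x-axis; with |AH| = 26.3, H = (-11.791, -6.5107). Then |DH| = |H − D| = 13.469.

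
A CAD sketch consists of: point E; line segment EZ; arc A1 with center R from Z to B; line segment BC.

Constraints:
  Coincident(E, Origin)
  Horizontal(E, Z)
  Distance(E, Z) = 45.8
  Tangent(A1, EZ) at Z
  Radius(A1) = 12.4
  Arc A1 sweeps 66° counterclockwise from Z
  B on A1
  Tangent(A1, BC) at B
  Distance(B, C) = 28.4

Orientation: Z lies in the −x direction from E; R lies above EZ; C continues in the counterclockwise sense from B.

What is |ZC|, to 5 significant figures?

40.403

E is at the origin; EZ is horizontal with |EZ| = 45.8 and Z on the −x side, so Z = (-45.800, 0.0000). A1 meets EZ tangentially, so RZ is at right angles to EZ, so R = Z + (0, 12.4) = (-45.800, 12.400). On A1, Z sits at bearing -90° from R; a 66° counterclockwise sweep puts B at bearing -24°, so B = R + 12.4·(cos -24°, sin -24°) = (-34.472, 7.3565). A1 meets BC tangentially, so RB is at right angles to BC, so BC runs along (−sin -24°, cos -24°); with |BC| = 28.4, C = (-22.921, 33.301). Then |ZC| = |C − Z| = 40.403.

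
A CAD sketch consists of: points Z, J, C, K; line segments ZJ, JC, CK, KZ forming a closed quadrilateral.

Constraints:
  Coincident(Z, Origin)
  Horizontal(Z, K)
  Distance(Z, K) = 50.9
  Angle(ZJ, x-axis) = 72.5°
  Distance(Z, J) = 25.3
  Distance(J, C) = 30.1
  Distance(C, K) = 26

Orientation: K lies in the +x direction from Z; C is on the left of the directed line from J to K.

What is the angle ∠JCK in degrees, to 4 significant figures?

124.0°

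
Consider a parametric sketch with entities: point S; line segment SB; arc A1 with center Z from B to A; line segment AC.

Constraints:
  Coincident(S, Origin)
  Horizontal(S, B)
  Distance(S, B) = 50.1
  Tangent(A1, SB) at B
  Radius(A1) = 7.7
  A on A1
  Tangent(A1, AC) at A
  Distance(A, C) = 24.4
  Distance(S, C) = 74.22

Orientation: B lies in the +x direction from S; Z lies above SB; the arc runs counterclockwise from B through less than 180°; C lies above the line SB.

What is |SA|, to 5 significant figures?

56.462

Checks: S = (0.00, 0.00) ✓; ∠(ZB, BS) = 90.00° ✓; |ZB| = 7.700 ✓; |ZA| = 7.700 ✓; ∠(ZA, AC) = 90.00° ✓; |AC| = 24.40 ✓; |SC| = 74.22 ✓.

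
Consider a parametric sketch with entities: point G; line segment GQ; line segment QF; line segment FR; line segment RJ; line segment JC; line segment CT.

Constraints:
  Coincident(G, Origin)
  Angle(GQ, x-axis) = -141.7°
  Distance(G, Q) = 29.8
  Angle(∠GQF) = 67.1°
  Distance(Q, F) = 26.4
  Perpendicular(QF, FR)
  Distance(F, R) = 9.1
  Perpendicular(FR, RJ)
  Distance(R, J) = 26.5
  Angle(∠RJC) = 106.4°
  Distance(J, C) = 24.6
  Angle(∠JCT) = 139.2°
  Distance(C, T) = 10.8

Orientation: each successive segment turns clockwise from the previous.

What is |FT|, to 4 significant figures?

37.85

∠RJC = 106.4° gives JC at -148.2° from the x-axis; with |JC| = 24.6, C = (-35.49, -29.11). ∠JCT = 139.2° gives CT at 171.0° from the x-axis; with |CT| = 10.8, T = (-46.16, -27.42). Then |FT| = |T − F| = 37.85.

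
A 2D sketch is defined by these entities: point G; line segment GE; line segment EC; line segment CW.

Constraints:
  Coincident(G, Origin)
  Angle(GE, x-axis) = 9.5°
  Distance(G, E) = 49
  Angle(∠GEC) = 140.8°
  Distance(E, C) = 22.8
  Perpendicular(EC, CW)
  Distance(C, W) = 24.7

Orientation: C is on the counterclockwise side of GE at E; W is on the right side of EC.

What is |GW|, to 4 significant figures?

82.42

G is at the origin; GE runs at 9.5° with length 49.0, so E = 49.0·(cos 9.5°, sin 9.5°) = (48.33, 8.087). ∠GEC = 140.8°, so EC runs at 9.5° + (180° − 140.8°) = 48.70° from the x-axis; with |EC| = 22.8, C = E + 22.8·(cos 48.70°, sin 48.70°) = (63.38, 25.22). The perpendicularity gives CW at right angles to EC; with |CW| = 24.7 on the right of EC, W = C + 24.7·(0.7513, -0.6600) = (81.93, 8.914). Then |GW| = |W − G| = 82.42.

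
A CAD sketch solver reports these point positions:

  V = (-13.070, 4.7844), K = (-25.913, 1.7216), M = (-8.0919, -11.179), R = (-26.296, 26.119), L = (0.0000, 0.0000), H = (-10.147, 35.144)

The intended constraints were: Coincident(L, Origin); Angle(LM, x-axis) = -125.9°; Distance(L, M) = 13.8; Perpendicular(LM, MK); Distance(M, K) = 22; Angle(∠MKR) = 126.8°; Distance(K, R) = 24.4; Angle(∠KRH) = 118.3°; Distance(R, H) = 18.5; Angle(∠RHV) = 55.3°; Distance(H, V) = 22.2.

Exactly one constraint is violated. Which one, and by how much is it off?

Distance(H, V) = 22.2 — off by 8.30.

L = (0.00, 0.00) ✓; LM at -125.9° ✓; |LM| = 13.80 ✓; ∠(LM, MK) = 90.00° ✓; |MK| = 22.00 ✓; ∠MKR = 126.8° ✓; |KR| = 24.40 ✓; ∠KRH = 118.3° ✓; |RH| = 18.50 ✓; ∠RHV = 55.30° ✓; |HV| = 30.50 ✗.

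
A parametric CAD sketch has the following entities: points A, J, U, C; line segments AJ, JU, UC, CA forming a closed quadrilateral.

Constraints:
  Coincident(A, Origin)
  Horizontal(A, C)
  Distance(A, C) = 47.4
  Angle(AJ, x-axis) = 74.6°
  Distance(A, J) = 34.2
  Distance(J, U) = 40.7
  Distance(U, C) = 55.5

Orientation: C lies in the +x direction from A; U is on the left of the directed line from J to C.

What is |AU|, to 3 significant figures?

70.1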